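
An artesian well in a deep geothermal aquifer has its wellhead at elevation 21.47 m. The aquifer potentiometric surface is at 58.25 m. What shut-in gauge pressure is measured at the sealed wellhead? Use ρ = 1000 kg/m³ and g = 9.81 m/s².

P ≈ 361 kPa

Head above the cap: Δh = 58.25 − 21.47 = 36.78 m.
P = ρgΔh = 1000 × 9.81 × 36.78 = 360812 Pa ≈ 361 kPa.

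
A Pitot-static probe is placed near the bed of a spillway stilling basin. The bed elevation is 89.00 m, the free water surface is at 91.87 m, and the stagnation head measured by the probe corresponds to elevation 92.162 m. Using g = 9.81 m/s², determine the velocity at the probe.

Near the bed, under hydrostatic conditions, the piezometric head (z + ψ) equals the free-surface elevation, 91.87 m.
Velocity head = total − piezometric = 92.162 − 91.87 = 0.292 m.
v = √(2g·h_v) = √(2 × 9.81 × 0.292) = 2.39 m/s.

v ≈ 2.39 m/s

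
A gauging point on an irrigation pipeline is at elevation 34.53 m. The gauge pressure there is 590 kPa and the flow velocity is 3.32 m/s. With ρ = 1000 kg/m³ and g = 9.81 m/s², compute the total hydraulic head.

Pressure head ψ = P/(ρg) = 590×1000 / (1000 × 9.81) = 60.14 m.
Velocity head = v²/(2g) = 3.32² / (2 × 9.81) = 0.562 m.
h = z + ψ + v²/(2g) = 34.53 + 60.14 + 0.562 = 95.23 m.

h ≈ 95.23 m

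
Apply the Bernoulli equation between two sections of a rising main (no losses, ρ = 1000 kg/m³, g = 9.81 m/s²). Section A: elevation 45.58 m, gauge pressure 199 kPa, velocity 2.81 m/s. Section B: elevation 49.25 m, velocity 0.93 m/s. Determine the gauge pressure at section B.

P₂ ≈ 167 kPa

Pressure head at A: ψ₁ = P₁/(ρg) = 199×1000 / (1000 × 9.81) = 20.29 m.
Velocity heads: v₁²/2g = 2.81²/19.62 = 0.402 m; v₂²/2g = 0.93²/19.62 = 0.044 m.
Total head H = z₁ + ψ₁ + v₁²/2g = 45.58 + 20.29 + 0.402 = 66.27 m.
ψ₂ = H − z₂ − v₂²/2g = 66.27 − 49.25 − 0.044 = 16.98 m.
P₂ = ρgψ₂ = 1000 × 9.81 × 16.98 ≈ 167 kPa.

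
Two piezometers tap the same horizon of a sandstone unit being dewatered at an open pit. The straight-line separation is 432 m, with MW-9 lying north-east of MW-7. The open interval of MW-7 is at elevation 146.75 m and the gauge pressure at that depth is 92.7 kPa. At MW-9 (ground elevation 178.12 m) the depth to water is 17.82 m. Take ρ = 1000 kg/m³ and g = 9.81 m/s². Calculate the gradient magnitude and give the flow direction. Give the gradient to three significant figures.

Pressure head at MW-7: ψ = P/(ρg) = 92.7×1000 / (1000 × 9.81) = 9.45 m.
Total head at MW-7: h = z + ψ = 146.75 + 9.45 = 156.20 m.
Total head at MW-9: h = 178.12 − 17.82 = 160.30 m.
Head difference: h(MW-7) − h(MW-9) = 156.20 − 160.30 = -4.10 m.
Hydraulic gradient: i = |Δh| / L = 4.10 / 432 = 0.00949.
Flow is from higher to lower head: from MW-9 toward MW-7, i.e. toward the south-west.

i ≈ 0.00949; groundwater flows toward the south-west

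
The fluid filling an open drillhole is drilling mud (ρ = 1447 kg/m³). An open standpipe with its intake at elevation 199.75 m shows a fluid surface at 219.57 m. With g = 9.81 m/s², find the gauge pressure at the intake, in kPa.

P ≈ 281 kPa

Pressure head ψ = h − z = 219.57 − 199.75 = 19.82 m.
P = ρgψ = 1447 × 9.81 × 19.82 = 281346 Pa ≈ 281 kPa.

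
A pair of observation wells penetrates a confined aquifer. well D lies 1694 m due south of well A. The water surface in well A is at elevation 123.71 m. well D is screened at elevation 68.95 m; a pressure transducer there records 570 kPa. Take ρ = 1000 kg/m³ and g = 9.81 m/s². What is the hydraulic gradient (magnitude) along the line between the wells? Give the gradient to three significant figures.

i ≈ 0.00197

Total head at well A: h = 123.71 m (water level in the piezometer is the total head).
Pressure head at well D: ψ = P/(ρg) = 570×1000 / (1000 × 9.81) = 58.10 m.
Total head at well D: h = z + ψ = 68.95 + 58.10 = 127.05 m.
Head difference: h(well A) − h(well D) = 123.71 − 127.05 = -3.34 m.
Hydraulic gradient: i = |Δh| / L = 3.34 / 1694 = 0.00197.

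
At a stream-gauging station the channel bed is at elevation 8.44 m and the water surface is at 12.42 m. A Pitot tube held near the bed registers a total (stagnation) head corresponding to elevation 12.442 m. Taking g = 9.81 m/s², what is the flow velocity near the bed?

Near the bed, under hydrostatic conditions, the piezometric head (z + ψ) equals the free-surface elevation, 12.42 m.
Velocity head = total − piezometric = 12.442 − 12.42 = 0.022 m.
v = √(2g·h_v) = √(2 × 9.81 × 0.022) = 0.657 m/s.

v ≈ 0.657 m/s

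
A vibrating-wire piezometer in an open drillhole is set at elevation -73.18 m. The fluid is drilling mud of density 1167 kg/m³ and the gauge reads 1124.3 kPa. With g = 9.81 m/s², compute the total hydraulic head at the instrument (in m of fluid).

ψ = P/(ρg) = 1124.3×1000 / (1167 × 9.81) = 98.21 m.
h = z + ψ = -73.18 + 98.21 = 25.03 m.

h ≈ 25.03 m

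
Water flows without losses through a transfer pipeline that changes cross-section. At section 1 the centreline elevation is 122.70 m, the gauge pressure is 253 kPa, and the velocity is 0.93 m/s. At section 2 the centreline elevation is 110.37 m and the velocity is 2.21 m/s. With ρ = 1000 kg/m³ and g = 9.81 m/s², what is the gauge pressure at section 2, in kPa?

P₂ ≈ 372 kPa

Pressure head at 1: ψ₁ = P₁/(ρg) = 253×1000 / (1000 × 9.81) = 25.79 m.
Velocity heads: v₁²/2g = 0.93²/19.62 = 0.044 m; v₂²/2g = 2.21²/19.62 = 0.249 m.
Total head H = z₁ + ψ₁ + v₁²/2g = 122.70 + 25.79 + 0.044 = 148.53 m.
ψ₂ = H − z₂ − v₂²/2g = 148.53 − 110.37 − 0.249 = 37.91 m.
P₂ = ρgψ₂ = 1000 × 9.81 × 37.91 ≈ 372 kPa.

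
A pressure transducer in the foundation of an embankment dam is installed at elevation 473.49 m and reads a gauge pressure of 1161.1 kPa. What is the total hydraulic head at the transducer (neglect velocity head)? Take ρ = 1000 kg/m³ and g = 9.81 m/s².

h ≈ 591.85 m

ψ = P/(ρg) = 1161.1×1000 / (1000 × 9.81) = 118.36 m.
h = z + ψ = 473.49 + 118.36 = 591.85 m.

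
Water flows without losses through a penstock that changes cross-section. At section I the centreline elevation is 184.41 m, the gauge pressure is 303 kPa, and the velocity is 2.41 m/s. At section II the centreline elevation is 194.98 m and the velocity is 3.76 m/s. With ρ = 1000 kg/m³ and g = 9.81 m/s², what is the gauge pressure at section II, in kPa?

Pressure head at I: ψ₁ = P₁/(ρg) = 303×1000 / (1000 × 9.81) = 30.89 m.
Velocity heads: v₁²/2g = 2.41²/19.62 = 0.296 m; v₂²/2g = 3.76²/19.62 = 0.721 m.
Total head H = z₁ + ψ₁ + v₁²/2g = 184.41 + 30.89 + 0.296 = 215.60 m.
ψ₂ = H − z₂ − v₂²/2g = 215.60 − 194.98 − 0.721 = 19.90 m.
P₂ = ρgψ₂ = 1000 × 9.81 × 19.90 ≈ 195 kPa.

P₂ ≈ 195 kPa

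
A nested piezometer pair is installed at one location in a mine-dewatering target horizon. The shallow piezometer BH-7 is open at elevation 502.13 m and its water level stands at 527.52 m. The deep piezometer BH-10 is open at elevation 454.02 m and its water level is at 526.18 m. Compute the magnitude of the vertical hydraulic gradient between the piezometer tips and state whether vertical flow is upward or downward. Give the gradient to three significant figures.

Total head at BH-7: h = 527.52 m (water level in the standpipe).
Total head at BH-10: h = 526.18 m.
Δh = h(BH-7) − h(BH-10) = 527.52 − 526.18 = 1.34 m.
Vertical separation Δz = 502.13 − 454.02 = 48.11 m.
|i_v| = |Δh| / Δz = 1.34 / 48.11 = 0.0279.
Head is higher in the shallow piezometer, so vertical flow is downward (recharge condition).

|i_v| ≈ 0.0279; vertical flow is downward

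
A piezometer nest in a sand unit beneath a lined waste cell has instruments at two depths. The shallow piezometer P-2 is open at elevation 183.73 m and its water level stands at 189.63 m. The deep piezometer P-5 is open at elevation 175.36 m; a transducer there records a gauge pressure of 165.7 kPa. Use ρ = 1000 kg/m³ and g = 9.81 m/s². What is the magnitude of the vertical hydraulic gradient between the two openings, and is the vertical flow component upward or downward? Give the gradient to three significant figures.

|i_v| ≈ 0.313; vertical flow is upward

Total head at P-2: h = 189.63 m (water level in the standpipe).
Pressure head at P-5: ψ = P/(ρg) = 165.7×1000 / (1000 × 9.81) = 16.89 m.
Total head at P-5: h = z + ψ = 175.36 + 16.89 = 192.25 m.
Δh = h(P-2) − h(P-5) = 189.63 − 192.25 = -2.62 m.
Vertical separation Δz = 183.73 − 175.36 = 8.37 m.
|i_v| = |Δh| / Δz = 2.62 / 8.37 = 0.313.
Head is higher in the deep piezometer, so vertical flow is upward (discharge condition).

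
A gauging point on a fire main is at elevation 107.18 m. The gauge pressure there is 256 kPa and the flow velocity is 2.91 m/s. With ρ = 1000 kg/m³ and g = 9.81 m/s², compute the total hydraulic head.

h ≈ 133.71 m

Pressure head ψ = P/(ρg) = 256×1000 / (1000 × 9.81) = 26.10 m.
Velocity head = v²/(2g) = 2.91² / (2 × 9.81) = 0.432 m.
h = z + ψ + v²/(2g) = 107.18 + 26.10 + 0.432 = 133.71 m.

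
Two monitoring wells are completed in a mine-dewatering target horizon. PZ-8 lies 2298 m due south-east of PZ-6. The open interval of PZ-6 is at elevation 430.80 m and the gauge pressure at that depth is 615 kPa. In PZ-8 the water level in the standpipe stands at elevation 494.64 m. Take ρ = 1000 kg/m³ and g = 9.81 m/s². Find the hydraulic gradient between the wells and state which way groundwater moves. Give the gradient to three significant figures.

i ≈ 0.000500; groundwater flows toward the north-west

Pressure head at PZ-6: ψ = P/(ρg) = 615×1000 / (1000 × 9.81) = 62.69 m.
Total head at PZ-6: h = z + ψ = 430.80 + 62.69 = 493.49 m.
Total head at PZ-8: h = 494.64 m (water level in the piezometer is the total head).
Head difference: h(PZ-6) − h(PZ-8) = 493.49 − 494.64 = -1.15 m.
Hydraulic gradient: i = |Δh| / L = 1.15 / 2298 = 0.000500.
Flow is from higher to lower head: from PZ-8 toward PZ-6, i.e. toward the north-west.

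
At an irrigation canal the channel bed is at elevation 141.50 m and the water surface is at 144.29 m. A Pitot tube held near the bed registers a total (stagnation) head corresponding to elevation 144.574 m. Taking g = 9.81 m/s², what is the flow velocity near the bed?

Near the bed, under hydrostatic conditions, the piezometric head (z + ψ) equals the free-surface elevation, 144.29 m.
Velocity head = total − piezometric = 144.574 − 144.29 = 0.284 m.
v = √(2g·h_v) = √(2 × 9.81 × 0.284) = 2.36 m/s.

v ≈ 2.36 m/s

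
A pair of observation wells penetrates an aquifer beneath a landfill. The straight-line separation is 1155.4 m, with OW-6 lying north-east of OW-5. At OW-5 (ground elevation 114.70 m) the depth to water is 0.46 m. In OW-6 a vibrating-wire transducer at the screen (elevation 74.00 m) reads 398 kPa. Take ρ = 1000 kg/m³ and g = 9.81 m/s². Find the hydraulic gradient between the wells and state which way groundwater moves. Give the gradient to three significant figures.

i ≈ 0.000286; groundwater flows toward the south-west

Total head at OW-5: h = 114.70 − 0.46 = 114.24 m.
Pressure head at OW-6: ψ = P/(ρg) = 398×1000 / (1000 × 9.81) = 40.57 m.
Total head at OW-6: h = z + ψ = 74.00 + 40.57 = 114.57 m.
Head difference: h(OW-5) − h(OW-6) = 114.24 − 114.57 = -0.33 m.
Hydraulic gradient: i = |Δh| / L = 0.33 / 1155.4 = 0.000286.
Flow is from higher to lower head: from OW-6 toward OW-5, i.e. toward the south-west.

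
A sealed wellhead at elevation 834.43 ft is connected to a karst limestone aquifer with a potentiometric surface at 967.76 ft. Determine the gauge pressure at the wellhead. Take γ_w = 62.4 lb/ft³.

P ≈ 57.8 psi

Head above the cap: Δh = 967.76 − 834.43 = 133.33 ft.
P = γΔh/144 = 62.4 × 133.33 / 144 = 57.8 psi.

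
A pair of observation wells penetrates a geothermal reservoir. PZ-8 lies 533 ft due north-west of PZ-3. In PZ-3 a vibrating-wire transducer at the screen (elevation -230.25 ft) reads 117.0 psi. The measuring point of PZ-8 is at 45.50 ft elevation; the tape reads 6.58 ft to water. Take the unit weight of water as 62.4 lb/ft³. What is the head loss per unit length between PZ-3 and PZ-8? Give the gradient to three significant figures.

Pressure head at PZ-3: ψ = 144·P/γ = 144 × 117.0 / 62.4 = 270.00 ft.
Total head at PZ-3: h = z + ψ = -230.25 + 270.00 = 39.75 ft.
Total head at PZ-8: h = 45.50 − 6.58 = 38.92 ft.
Head difference: h(PZ-3) − h(PZ-8) = 39.75 − 38.92 = 0.83 ft.
Hydraulic gradient: i = |Δh| / L = 0.83 / 533 = 0.00156.

i ≈ 0.00156 ft/ft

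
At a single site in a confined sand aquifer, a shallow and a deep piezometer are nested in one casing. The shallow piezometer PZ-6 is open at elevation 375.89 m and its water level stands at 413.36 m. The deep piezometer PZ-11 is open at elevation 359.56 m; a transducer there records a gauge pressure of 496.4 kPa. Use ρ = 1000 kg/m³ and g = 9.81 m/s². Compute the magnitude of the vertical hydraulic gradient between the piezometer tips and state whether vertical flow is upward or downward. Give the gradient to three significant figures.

|i_v| ≈ 0.196; vertical flow is downward

Total head at PZ-6: h = 413.36 m (water level in the standpipe).
Pressure head at PZ-11: ψ = P/(ρg) = 496.4×1000 / (1000 × 9.81) = 50.60 m.
Total head at PZ-11: h = z + ψ = 359.56 + 50.60 = 410.16 m.
Δh = h(PZ-6) − h(PZ-11) = 413.36 − 410.16 = 3.20 m.
Vertical separation Δz = 375.89 − 359.56 = 16.33 m.
|i_v| = |Δh| / Δz = 3.20 / 16.33 = 0.196.
Head is higher in the shallow piezometer, so vertical flow is downward (recharge condition).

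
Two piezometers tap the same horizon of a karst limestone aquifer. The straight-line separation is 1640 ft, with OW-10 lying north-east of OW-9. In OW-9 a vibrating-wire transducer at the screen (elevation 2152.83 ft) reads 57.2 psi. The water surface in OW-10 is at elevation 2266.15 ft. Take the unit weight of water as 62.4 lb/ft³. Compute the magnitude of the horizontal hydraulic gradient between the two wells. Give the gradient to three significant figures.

i ≈ 0.0114

Pressure head at OW-9: ψ = 144·P/γ = 144 × 57.2 / 62.4 = 132.00 ft.
Total head at OW-9: h = z + ψ = 2152.83 + 132.00 = 2284.83 ft.
Total head at OW-10: h = 2266.15 ft (water level in the piezometer is the total head).
Head difference: h(OW-9) − h(OW-10) = 2284.83 − 2266.15 = 18.68 ft.
Hydraulic gradient: i = |Δh| / L = 18.68 / 1640 = 0.0114.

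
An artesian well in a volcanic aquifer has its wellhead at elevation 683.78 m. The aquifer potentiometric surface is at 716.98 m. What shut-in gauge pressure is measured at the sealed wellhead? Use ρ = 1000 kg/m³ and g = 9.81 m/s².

Head above the cap: Δh = 716.98 − 683.78 = 33.20 m.
P = ρgΔh = 1000 × 9.81 × 33.20 = 325692 Pa ≈ 326 kPa.

P ≈ 326 kPa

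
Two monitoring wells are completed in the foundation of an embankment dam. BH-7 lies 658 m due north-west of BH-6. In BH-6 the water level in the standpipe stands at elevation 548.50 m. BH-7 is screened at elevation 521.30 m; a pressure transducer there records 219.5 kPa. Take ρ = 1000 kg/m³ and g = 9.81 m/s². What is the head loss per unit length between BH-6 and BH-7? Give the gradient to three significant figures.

i ≈ 0.00733 m/m

Total head at BH-6: h = 548.50 m (water level in the piezometer is the total head).
Pressure head at BH-7: ψ = P/(ρg) = 219.5×1000 / (1000 × 9.81) = 22.38 m.
Total head at BH-7: h = z + ψ = 521.30 + 22.38 = 543.68 m.
Head difference: h(BH-6) − h(BH-7) = 548.50 − 543.68 = 4.82 m.
Hydraulic gradient: i = |Δh| / L = 4.82 / 658 = 0.00733.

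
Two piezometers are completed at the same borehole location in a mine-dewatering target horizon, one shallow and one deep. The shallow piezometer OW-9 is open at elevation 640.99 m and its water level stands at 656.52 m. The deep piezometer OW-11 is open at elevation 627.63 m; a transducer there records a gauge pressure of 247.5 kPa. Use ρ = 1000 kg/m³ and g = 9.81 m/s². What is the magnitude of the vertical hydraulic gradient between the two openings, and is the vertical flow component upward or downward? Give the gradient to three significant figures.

|i_v| ≈ 0.274; vertical flow is downward

Total head at OW-9: h = 656.52 m (water level in the standpipe).
Pressure head at OW-11: ψ = P/(ρg) = 247.5×1000 / (1000 × 9.81) = 25.23 m.
Total head at OW-11: h = z + ψ = 627.63 + 25.23 = 652.86 m.
Δh = h(OW-9) − h(OW-11) = 656.52 − 652.86 = 3.66 m.
Vertical separation Δz = 640.99 − 627.63 = 13.36 m.
|i_v| = |Δh| / Δz = 3.66 / 13.36 = 0.274.
Head is higher in the shallow piezometer, so vertical flow is downward (recharge condition).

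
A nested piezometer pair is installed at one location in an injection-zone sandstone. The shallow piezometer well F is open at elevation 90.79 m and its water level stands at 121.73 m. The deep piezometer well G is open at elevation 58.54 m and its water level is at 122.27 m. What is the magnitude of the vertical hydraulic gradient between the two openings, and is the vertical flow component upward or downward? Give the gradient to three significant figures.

Total head at well F: h = 121.73 m (water level in the standpipe).
Total head at well G: h = 122.27 m.
Δh = h(well F) − h(well G) = 121.73 − 122.27 = -0.54 m.
Vertical separation Δz = 90.79 − 58.54 = 32.25 m.
|i_v| = |Δh| / Δz = 0.54 / 32.25 = 0.0167.
Head is higher in the deep piezometer, so vertical flow is upward (discharge condition).

|i_v| ≈ 0.0167; vertical flow is upward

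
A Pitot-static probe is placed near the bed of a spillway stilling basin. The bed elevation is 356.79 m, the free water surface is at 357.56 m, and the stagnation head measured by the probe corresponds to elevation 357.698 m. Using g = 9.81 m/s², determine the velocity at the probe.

v ≈ 1.65 m/s

Near the bed, under hydrostatic conditions, the piezometric head (z + ψ) equals the free-surface elevation, 357.56 m.
Velocity head = total − piezometric = 357.698 − 357.56 = 0.138 m.
v = √(2g·h_v) = √(2 × 9.81 × 0.138) = 1.65 m/s.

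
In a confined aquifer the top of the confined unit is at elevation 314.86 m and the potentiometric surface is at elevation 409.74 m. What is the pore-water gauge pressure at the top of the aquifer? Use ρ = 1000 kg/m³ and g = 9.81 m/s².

Pressure head at the aquifer top: ψ = h − z = 409.74 − 314.86 = 94.88 m.
P = ρgψ = 1000 × 9.81 × 94.88 = 930773 Pa ≈ 931 kPa.

P ≈ 931 kPa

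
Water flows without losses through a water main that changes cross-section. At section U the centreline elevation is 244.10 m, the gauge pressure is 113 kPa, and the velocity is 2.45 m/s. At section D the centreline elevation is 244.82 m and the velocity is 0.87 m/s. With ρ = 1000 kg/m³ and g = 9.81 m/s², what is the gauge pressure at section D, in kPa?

Pressure head at U: ψ₁ = P₁/(ρg) = 113×1000 / (1000 × 9.81) = 11.52 m.
Velocity heads: v₁²/2g = 2.45²/19.62 = 0.306 m; v₂²/2g = 0.87²/19.62 = 0.039 m.
Total head H = z₁ + ψ₁ + v₁²/2g = 244.10 + 11.52 + 0.306 = 255.93 m.
ψ₂ = H − z₂ − v₂²/2g = 255.93 − 244.82 − 0.039 = 11.07 m.
P₂ = ρgψ₂ = 1000 × 9.81 × 11.07 ≈ 109 kPa.

P₂ ≈ 109 kPa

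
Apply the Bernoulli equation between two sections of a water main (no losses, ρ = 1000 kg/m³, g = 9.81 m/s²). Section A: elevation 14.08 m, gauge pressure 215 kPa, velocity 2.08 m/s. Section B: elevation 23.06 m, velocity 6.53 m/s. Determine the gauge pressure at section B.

P₂ ≈ 108 kPa

Pressure head at A: ψ₁ = P₁/(ρg) = 215×1000 / (1000 × 9.81) = 21.92 m.
Velocity heads: v₁²/2g = 2.08²/19.62 = 0.221 m; v₂²/2g = 6.53²/19.62 = 2.173 m.
Total head H = z₁ + ψ₁ + v₁²/2g = 14.08 + 21.92 + 0.221 = 36.22 m.
ψ₂ = H − z₂ − v₂²/2g = 36.22 − 23.06 − 2.173 = 10.99 m.
P₂ = ρgψ₂ = 1000 × 9.81 × 10.99 ≈ 108 kPa.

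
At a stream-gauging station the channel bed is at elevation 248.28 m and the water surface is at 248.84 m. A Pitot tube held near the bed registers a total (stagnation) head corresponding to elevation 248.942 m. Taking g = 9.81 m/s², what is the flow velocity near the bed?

v ≈ 1.41 m/s

Near the bed, under hydrostatic conditions, the piezometric head (z + ψ) equals the free-surface elevation, 248.84 m.
Velocity head = total − piezometric = 248.942 − 248.84 = 0.102 m.
v = √(2g·h_v) = √(2 × 9.81 × 0.102) = 1.41 m/s.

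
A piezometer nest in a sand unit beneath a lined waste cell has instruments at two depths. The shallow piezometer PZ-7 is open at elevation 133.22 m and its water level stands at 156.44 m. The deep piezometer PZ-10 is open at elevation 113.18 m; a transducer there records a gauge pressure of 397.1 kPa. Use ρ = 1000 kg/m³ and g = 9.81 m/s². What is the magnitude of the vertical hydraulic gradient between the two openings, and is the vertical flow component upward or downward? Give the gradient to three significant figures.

Total head at PZ-7: h = 156.44 m (water level in the standpipe).
Pressure head at PZ-10: ψ = P/(ρg) = 397.1×1000 / (1000 × 9.81) = 40.48 m.
Total head at PZ-10: h = z + ψ = 113.18 + 40.48 = 153.66 m.
Δh = h(PZ-7) − h(PZ-10) = 156.44 − 153.66 = 2.78 m.
Vertical separation Δz = 133.22 − 113.18 = 20.04 m.
|i_v| = |Δh| / Δz = 2.78 / 20.04 = 0.139.
Head is higher in the shallow piezometer, so vertical flow is downward (recharge condition).

|i_v| ≈ 0.139; vertical flow is downward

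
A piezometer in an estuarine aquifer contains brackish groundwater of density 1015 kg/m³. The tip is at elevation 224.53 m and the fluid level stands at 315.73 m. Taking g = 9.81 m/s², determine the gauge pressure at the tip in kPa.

P ≈ 908 kPa

Pressure head ψ = h − z = 315.73 − 224.53 = 91.20 m.
P = ρgψ = 1015 × 9.81 × 91.20 = 908092 Pa ≈ 908 kPa.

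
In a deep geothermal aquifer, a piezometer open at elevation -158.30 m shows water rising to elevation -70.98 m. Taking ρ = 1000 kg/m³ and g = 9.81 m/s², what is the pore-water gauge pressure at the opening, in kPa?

Pressure head ψ = h − z = -70.98 − (-158.30) = 87.32 m.
P = ρgψ = 1000 × 9.81 × 87.32 = 856609 Pa ≈ 857 kPa.

P ≈ 857 kPa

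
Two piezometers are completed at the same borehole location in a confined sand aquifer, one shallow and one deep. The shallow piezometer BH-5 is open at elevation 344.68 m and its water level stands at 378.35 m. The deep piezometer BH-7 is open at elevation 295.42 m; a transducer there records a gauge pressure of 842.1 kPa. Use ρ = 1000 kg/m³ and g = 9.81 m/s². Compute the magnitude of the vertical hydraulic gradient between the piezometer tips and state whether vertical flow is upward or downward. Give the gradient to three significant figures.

Total head at BH-5: h = 378.35 m (water level in the standpipe).
Pressure head at BH-7: ψ = P/(ρg) = 842.1×1000 / (1000 × 9.81) = 85.84 m.
Total head at BH-7: h = z + ψ = 295.42 + 85.84 = 381.26 m.
Δh = h(BH-5) − h(BH-7) = 378.35 − 381.26 = -2.91 m.
Vertical separation Δz = 344.68 − 295.42 = 49.26 m.
|i_v| = |Δh| / Δz = 2.91 / 49.26 = 0.0591.
Head is higher in the deep piezometer, so vertical flow is upward (discharge condition).

|i_v| ≈ 0.0591; vertical flow is upward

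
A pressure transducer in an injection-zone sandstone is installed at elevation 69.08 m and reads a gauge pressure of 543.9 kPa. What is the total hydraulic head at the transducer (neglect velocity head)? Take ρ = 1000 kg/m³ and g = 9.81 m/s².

ψ = P/(ρg) = 543.9×1000 / (1000 × 9.81) = 55.44 m.
h = z + ψ = 69.08 + 55.44 = 124.52 m.

h ≈ 124.52 m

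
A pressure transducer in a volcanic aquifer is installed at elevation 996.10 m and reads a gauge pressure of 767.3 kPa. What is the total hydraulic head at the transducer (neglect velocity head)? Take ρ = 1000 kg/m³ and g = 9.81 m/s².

ψ = P/(ρg) = 767.3×1000 / (1000 × 9.81) = 78.22 m.
h = z + ψ = 996.10 + 78.22 = 1074.32 m.

h ≈ 1074.32 m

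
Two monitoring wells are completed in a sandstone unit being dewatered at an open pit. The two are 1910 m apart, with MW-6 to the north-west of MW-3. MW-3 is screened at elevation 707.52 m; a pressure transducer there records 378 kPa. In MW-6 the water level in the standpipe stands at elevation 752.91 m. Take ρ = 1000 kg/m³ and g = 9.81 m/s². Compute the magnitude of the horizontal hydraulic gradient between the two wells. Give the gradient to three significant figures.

Pressure head at MW-3: ψ = P/(ρg) = 378×1000 / (1000 × 9.81) = 38.53 m.
Total head at MW-3: h = z + ψ = 707.52 + 38.53 = 746.05 m.
Total head at MW-6: h = 752.91 m (water level in the piezometer is the total head).
Head difference: h(MW-3) − h(MW-6) = 746.05 − 752.91 = -6.86 m.
Hydraulic gradient: i = |Δh| / L = 6.86 / 1910 = 0.00359.

i ≈ 0.00359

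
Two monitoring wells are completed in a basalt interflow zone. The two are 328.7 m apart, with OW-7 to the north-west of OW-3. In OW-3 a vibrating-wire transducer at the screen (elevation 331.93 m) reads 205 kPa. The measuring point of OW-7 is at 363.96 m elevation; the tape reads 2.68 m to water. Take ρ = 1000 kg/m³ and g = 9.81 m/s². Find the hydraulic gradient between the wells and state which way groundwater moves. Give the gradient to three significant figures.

i ≈ 0.0257; groundwater flows toward the south-east

Pressure head at OW-3: ψ = P/(ρg) = 205×1000 / (1000 × 9.81) = 20.90 m.
Total head at OW-3: h = z + ψ = 331.93 + 20.90 = 352.83 m.
Total head at OW-7: h = 363.96 − 2.68 = 361.28 m.
Head difference: h(OW-3) − h(OW-7) = 352.83 − 361.28 = -8.45 m.
Hydraulic gradient: i = |Δh| / L = 8.45 / 328.7 = 0.0257.
Flow is from higher to lower head: from OW-7 toward OW-3, i.e. toward the south-east.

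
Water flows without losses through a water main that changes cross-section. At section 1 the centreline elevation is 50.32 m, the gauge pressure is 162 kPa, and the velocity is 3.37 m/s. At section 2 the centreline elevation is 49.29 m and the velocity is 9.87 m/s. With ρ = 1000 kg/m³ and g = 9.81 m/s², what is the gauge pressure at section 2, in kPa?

Pressure head at 1: ψ₁ = P₁/(ρg) = 162×1000 / (1000 × 9.81) = 16.51 m.
Velocity heads: v₁²/2g = 3.37²/19.62 = 0.579 m; v₂²/2g = 9.87²/19.62 = 4.965 m.
Total head H = z₁ + ψ₁ + v₁²/2g = 50.32 + 16.51 + 0.579 = 67.41 m.
ψ₂ = H − z₂ − v₂²/2g = 67.41 − 49.29 − 4.965 = 13.15 m.
P₂ = ρgψ₂ = 1000 × 9.81 × 13.15 ≈ 129 kPa.

P₂ ≈ 129 kPa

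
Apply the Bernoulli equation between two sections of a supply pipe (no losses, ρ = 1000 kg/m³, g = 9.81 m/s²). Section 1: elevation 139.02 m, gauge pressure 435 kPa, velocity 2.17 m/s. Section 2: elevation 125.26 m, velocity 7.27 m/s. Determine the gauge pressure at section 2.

Pressure head at 1: ψ₁ = P₁/(ρg) = 435×1000 / (1000 × 9.81) = 44.34 m.
Velocity heads: v₁²/2g = 2.17²/19.62 = 0.240 m; v₂²/2g = 7.27²/19.62 = 2.694 m.
Total head H = z₁ + ψ₁ + v₁²/2g = 139.02 + 44.34 + 0.240 = 183.60 m.
ψ₂ = H − z₂ − v₂²/2g = 183.60 − 125.26 − 2.694 = 55.65 m.
P₂ = ρgψ₂ = 1000 × 9.81 × 55.65 ≈ 546 kPa.

P₂ ≈ 546 kPa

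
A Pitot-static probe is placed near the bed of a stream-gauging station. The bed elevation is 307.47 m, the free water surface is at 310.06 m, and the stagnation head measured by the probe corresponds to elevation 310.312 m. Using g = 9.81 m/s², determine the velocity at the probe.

Near the bed, under hydrostatic conditions, the piezometric head (z + ψ) equals the free-surface elevation, 310.06 m.
Velocity head = total − piezometric = 310.312 − 310.06 = 0.252 m.
v = √(2g·h_v) = √(2 × 9.81 × 0.252) = 2.22 m/s.

v ≈ 2.22 m/s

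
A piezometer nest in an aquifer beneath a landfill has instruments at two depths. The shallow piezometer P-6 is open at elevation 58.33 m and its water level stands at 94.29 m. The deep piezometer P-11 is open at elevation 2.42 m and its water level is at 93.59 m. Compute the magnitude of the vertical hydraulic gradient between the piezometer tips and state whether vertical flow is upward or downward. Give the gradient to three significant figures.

|i_v| ≈ 0.0125; vertical flow is downward

Total head at P-6: h = 94.29 m (water level in the standpipe).
Total head at P-11: h = 93.59 m.
Δh = h(P-6) − h(P-11) = 94.29 − 93.59 = 0.70 m.
Vertical separation Δz = 58.33 − 2.42 = 55.91 m.
|i_v| = |Δh| / Δz = 0.70 / 55.91 = 0.0125.
Head is higher in the shallow piezometer, so vertical flow is downward (recharge condition).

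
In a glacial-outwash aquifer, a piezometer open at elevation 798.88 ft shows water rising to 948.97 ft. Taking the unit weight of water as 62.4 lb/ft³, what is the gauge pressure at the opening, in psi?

P ≈ 65.0 psi

Pressure head ψ = h − z = 948.97 − 798.88 = 150.09 ft.
P = γ·ψ / 144 = 62.4 × 150.09 / 144 = 65.0 psi.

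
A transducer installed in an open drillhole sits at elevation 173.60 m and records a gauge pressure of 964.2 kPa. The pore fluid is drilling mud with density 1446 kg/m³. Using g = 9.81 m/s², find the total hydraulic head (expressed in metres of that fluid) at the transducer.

h ≈ 241.57 m

ψ = P/(ρg) = 964.2×1000 / (1446 × 9.81) = 67.97 m.
h = z + ψ = 173.60 + 67.97 = 241.57 m.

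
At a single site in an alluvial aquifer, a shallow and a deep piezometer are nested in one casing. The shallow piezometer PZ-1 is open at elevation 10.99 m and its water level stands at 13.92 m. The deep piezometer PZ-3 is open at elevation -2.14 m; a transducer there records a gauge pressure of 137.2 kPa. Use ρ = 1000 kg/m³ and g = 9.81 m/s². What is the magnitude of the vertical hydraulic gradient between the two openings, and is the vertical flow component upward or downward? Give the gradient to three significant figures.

Total head at PZ-1: h = 13.92 m (water level in the standpipe).
Pressure head at PZ-3: ψ = P/(ρg) = 137.2×1000 / (1000 × 9.81) = 13.99 m.
Total head at PZ-3: h = z + ψ = -2.14 + 13.99 = 11.85 m.
Δh = h(PZ-1) − h(PZ-3) = 13.92 − 11.85 = 2.07 m.
Vertical separation Δz = 10.99 − (-2.14) = 13.13 m.
|i_v| = |Δh| / Δz = 2.07 / 13.13 = 0.158.
Head is higher in the shallow piezometer, so vertical flow is downward (recharge condition).

|i_v| ≈ 0.158; vertical flow is downward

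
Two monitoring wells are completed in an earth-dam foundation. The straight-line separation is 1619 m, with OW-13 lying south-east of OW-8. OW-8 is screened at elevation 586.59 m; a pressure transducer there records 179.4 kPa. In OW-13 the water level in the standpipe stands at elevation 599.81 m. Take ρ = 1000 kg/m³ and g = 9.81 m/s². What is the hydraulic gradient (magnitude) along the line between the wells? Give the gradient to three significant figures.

Pressure head at OW-8: ψ = P/(ρg) = 179.4×1000 / (1000 × 9.81) = 18.29 m.
Total head at OW-8: h = z + ψ = 586.59 + 18.29 = 604.88 m.
Total head at OW-13: h = 599.81 m (water level in the piezometer is the total head).
Head difference: h(OW-8) − h(OW-13) = 604.88 − 599.81 = 5.07 m.
Hydraulic gradient: i = |Δh| / L = 5.07 / 1619 = 0.00313.

i ≈ 0.00313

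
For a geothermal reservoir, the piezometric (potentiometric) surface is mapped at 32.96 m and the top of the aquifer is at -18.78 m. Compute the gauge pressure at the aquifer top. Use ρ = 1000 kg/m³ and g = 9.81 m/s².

Pressure head at the aquifer top: ψ = h − z = 32.96 − (-18.78) = 51.74 m.
P = ρgψ = 1000 × 9.81 × 51.74 = 507569 Pa ≈ 508 kPa.

P ≈ 508 kPa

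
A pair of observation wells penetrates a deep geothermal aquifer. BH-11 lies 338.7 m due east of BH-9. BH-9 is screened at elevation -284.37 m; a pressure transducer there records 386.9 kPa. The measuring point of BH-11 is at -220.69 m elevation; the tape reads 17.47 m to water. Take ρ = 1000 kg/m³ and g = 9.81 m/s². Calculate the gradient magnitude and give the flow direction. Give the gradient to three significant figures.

Pressure head at BH-9: ψ = P/(ρg) = 386.9×1000 / (1000 × 9.81) = 39.44 m.
Total head at BH-9: h = z + ψ = -284.37 + 39.44 = -244.93 m.
Total head at BH-11: h = -220.69 − 17.47 = -238.16 m.
Head difference: h(BH-9) − h(BH-11) = -244.93 − (-238.16) = -6.77 m.
Hydraulic gradient: i = |Δh| / L = 6.77 / 338.7 = 0.0200.
Flow is from higher to lower head: from BH-11 toward BH-9, i.e. toward the west.

i ≈ 0.0200; groundwater flows toward the west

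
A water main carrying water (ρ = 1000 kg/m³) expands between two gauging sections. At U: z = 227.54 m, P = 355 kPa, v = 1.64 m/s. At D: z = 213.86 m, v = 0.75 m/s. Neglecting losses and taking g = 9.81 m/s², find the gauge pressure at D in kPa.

P₂ ≈ 490 kPa

Pressure head at U: ψ₁ = P₁/(ρg) = 355×1000 / (1000 × 9.81) = 36.19 m.
Velocity heads: v₁²/2g = 1.64²/19.62 = 0.137 m; v₂²/2g = 0.75²/19.62 = 0.029 m.
Total head H = z₁ + ψ₁ + v₁²/2g = 227.54 + 36.19 + 0.137 = 263.87 m.
ψ₂ = H − z₂ − v₂²/2g = 263.87 − 213.86 − 0.029 = 49.98 m.
P₂ = ρgψ₂ = 1000 × 9.81 × 49.98 ≈ 490 kPa.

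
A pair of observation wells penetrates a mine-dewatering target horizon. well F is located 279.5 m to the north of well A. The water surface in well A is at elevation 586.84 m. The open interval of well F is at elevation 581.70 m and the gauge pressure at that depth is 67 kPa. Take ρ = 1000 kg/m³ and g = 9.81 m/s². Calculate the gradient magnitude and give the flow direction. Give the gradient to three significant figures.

Total head at well A: h = 586.84 m (water level in the piezometer is the total head).
Pressure head at well F: ψ = P/(ρg) = 67×1000 / (1000 × 9.81) = 6.83 m.
Total head at well F: h = z + ψ = 581.70 + 6.83 = 588.53 m.
Head difference: h(well A) − h(well F) = 586.84 − 588.53 = -1.69 m.
Hydraulic gradient: i = |Δh| / L = 1.69 / 279.5 = 0.00605.
Flow is from higher to lower head: from well F toward well A, i.e. toward the south.

i ≈ 0.00605; groundwater flows toward the south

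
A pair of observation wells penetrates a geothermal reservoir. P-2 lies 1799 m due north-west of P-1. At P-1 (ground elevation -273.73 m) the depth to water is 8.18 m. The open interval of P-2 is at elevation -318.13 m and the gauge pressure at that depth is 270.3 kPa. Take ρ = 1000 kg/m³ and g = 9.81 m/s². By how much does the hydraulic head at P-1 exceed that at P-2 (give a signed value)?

Total head at P-1: h = -273.73 − 8.18 = -281.91 m.
Pressure head at P-2: ψ = P/(ρg) = 270.3×1000 / (1000 × 9.81) = 27.55 m.
Total head at P-2: h = z + ψ = -318.13 + 27.55 = -290.58 m.
Head difference: h(P-1) − h(P-2) = -281.91 − (-290.58) = 8.67 m.

Δh ≈ 8.67 m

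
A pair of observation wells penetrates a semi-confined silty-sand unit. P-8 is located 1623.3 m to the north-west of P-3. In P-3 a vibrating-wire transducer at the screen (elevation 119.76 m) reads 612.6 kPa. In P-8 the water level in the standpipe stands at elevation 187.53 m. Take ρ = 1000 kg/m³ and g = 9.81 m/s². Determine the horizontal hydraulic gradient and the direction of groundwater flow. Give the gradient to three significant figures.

Pressure head at P-3: ψ = P/(ρg) = 612.6×1000 / (1000 × 9.81) = 62.45 m.
Total head at P-3: h = z + ψ = 119.76 + 62.45 = 182.21 m.
Total head at P-8: h = 187.53 m (water level in the piezometer is the total head).
Head difference: h(P-3) − h(P-8) = 182.21 − 187.53 = -5.32 m.
Hydraulic gradient: i = |Δh| / L = 5.32 / 1623.3 = 0.00328.
Flow is from higher to lower head: from P-8 toward P-3, i.e. toward the south-east.

i ≈ 0.00328; groundwater flows toward the south-east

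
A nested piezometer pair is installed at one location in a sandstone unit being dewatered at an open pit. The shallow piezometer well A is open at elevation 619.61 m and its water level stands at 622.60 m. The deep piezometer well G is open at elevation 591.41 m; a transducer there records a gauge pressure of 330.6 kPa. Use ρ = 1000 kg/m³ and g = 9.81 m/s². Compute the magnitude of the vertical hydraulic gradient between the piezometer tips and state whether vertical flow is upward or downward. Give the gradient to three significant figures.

Total head at well A: h = 622.60 m (water level in the standpipe).
Pressure head at well G: ψ = P/(ρg) = 330.6×1000 / (1000 × 9.81) = 33.70 m.
Total head at well G: h = z + ψ = 591.41 + 33.70 = 625.11 m.
Δh = h(well A) − h(well G) = 622.60 − 625.11 = -2.51 m.
Vertical separation Δz = 619.61 − 591.41 = 28.20 m.
|i_v| = |Δh| / Δz = 2.51 / 28.20 = 0.0890.
Head is higher in the deep piezometer, so vertical flow is upward (discharge condition).

|i_v| ≈ 0.0890; vertical flow is upward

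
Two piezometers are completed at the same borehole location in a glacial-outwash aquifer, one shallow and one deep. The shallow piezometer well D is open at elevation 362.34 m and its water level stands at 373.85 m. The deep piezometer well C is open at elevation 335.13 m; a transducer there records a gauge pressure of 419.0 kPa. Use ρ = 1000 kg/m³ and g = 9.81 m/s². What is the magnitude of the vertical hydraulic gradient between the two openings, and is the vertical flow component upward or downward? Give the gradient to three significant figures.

|i_v| ≈ 0.147; vertical flow is upward

Total head at well D: h = 373.85 m (water level in the standpipe).
Pressure head at well C: ψ = P/(ρg) = 419.0×1000 / (1000 × 9.81) = 42.71 m.
Total head at well C: h = z + ψ = 335.13 + 42.71 = 377.84 m.
Δh = h(well D) − h(well C) = 373.85 − 377.84 = -3.99 m.
Vertical separation Δz = 362.34 − 335.13 = 27.21 m.
|i_v| = |Δh| / Δz = 3.99 / 27.21 = 0.147.
Head is higher in the deep piezometer, so vertical flow is upward (discharge condition).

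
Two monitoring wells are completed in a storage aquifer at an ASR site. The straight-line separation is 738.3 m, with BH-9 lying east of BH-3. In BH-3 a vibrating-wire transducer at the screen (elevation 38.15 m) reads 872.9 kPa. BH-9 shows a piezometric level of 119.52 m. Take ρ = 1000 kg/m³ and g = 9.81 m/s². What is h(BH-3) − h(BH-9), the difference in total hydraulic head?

Pressure head at BH-3: ψ = P/(ρg) = 872.9×1000 / (1000 × 9.81) = 88.98 m.
Total head at BH-3: h = z + ψ = 38.15 + 88.98 = 127.13 m.
Total head at BH-9: h = 119.52 m (water level in the piezometer is the total head).
Head difference: h(BH-3) − h(BH-9) = 127.13 − 119.52 = 7.61 m.

Δh ≈ 7.61 m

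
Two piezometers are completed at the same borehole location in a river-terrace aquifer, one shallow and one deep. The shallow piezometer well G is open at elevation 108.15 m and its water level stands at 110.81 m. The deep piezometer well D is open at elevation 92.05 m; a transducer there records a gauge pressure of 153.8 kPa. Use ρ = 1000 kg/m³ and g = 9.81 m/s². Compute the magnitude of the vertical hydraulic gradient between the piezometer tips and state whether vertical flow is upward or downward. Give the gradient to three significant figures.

Total head at well G: h = 110.81 m (water level in the standpipe).
Pressure head at well D: ψ = P/(ρg) = 153.8×1000 / (1000 × 9.81) = 15.68 m.
Total head at well D: h = z + ψ = 92.05 + 15.68 = 107.73 m.
Δh = h(well G) − h(well D) = 110.81 − 107.73 = 3.08 m.
Vertical separation Δz = 108.15 − 92.05 = 16.10 m.
|i_v| = |Δh| / Δz = 3.08 / 16.10 = 0.191.
Head is higher in the shallow piezometer, so vertical flow is downward (recharge condition).

|i_v| ≈ 0.191; vertical flow is downward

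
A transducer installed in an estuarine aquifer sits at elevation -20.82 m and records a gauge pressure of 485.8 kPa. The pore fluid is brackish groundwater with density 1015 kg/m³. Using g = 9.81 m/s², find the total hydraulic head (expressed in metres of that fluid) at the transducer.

ψ = P/(ρg) = 485.8×1000 / (1015 × 9.81) = 48.79 m.
h = z + ψ = -20.82 + 48.79 = 27.97 m.

h ≈ 27.97 m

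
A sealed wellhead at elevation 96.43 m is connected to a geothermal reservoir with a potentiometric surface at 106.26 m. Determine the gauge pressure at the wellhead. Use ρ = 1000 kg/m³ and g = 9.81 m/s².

Head above the cap: Δh = 106.26 − 96.43 = 9.83 m.
P = ρgΔh = 1000 × 9.81 × 9.83 = 96432 Pa ≈ 96.4 kPa.

P ≈ 96.4 kPa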